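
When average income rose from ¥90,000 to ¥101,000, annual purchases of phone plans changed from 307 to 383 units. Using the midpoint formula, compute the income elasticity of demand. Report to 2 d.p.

1.91

ΔQ = 76, ΔI = 11000. Midpoints: Ī = 95,500, Q̄ = 345.0.
ε_I = (ΔQ/ΔI)(Ī/Q̄) = (76/11000)(95500/345.0).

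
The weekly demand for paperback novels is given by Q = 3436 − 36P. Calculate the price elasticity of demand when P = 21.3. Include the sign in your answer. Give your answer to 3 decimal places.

At P = 21.3, Q = 2669.200.
dQ/dP = −36.
ε = (dQ/dP)(P/Q) = (-36)(21.3/2669.200).
|ε| < 1, so demand is inelastic at this price.

-0.287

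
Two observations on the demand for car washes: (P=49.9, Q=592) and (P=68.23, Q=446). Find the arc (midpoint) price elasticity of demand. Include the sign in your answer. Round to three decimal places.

ΔQ = 446 − 592 = -146; ΔP = 68.23 − 49.9 = 18.33.
Midpoints: P̄ = 59.06, Q̄ = 519.0.
ε = (ΔQ/ΔP)(P̄/Q̄) = (-146/18.33)(59.06/519.0).

-0.906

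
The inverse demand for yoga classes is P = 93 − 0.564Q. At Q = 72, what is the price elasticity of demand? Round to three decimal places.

At Q = 72, P = 93 − 0.564(72) = 52.39.
dP/dQ = −0.564, so dQ/dP = 1/(−0.564) = -1.773.
ε = (dQ/dP)(P/Q) = (-1.773)(52.39/72).

-1.290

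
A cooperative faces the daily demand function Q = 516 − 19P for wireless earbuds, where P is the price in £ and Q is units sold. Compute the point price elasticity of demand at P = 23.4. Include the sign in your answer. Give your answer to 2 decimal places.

At P = 23.4, Q = 71.400.
dQ/dP = −19.
ε = (dQ/dP)(P/Q) = (-19)(23.4/71.400).
|ε| > 1, so demand is elastic at this price.

-6.23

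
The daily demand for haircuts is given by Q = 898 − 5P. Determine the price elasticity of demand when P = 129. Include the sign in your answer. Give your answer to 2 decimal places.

At P = 129, Q = 253.
dQ/dP = −5.
ε = (dQ/dP)(P/Q) = (-5)(129/253).

-2.55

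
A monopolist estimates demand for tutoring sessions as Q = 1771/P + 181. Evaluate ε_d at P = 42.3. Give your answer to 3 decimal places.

-0.188

At P = 42.3, Q = 222.868.
dQ/dP = −1771/P² = -0.990.
ε = (dQ/dP)(P/Q) = (-0.990)(42.3/222.868).
|ε| < 1, so demand is inelastic at this price.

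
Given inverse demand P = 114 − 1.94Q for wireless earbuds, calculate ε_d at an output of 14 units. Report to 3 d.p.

-3.197

At Q = 14, P = 114 − 1.94(14) = 86.84.
dP/dQ = −1.94, so dQ/dP = 1/(−1.94) = -0.515.
ε = (dQ/dP)(P/Q) = (-0.515)(86.84/14).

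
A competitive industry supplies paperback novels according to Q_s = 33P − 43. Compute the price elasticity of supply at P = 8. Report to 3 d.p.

1.195

At P = 8, Q_s = 221.
dQ_s/dP = 33.
ε_s = (dQ_s/dP)(P/Q_s) = (33)(8/221).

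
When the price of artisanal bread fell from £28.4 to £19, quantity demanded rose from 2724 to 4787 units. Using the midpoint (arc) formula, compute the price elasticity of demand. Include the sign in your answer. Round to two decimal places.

-1.39

ΔQ = 4787 − 2724 = 2063; ΔP = 19 − 28.4 = -9.4.
Midpoints: P̄ = 23.70, Q̄ = 3755.5.
ε = (ΔQ/ΔP)(P̄/Q̄) = (2063/-9.4)(23.70/3755.5).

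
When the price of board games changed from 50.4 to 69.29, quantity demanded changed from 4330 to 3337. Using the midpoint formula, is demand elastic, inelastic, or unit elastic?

inelastic

Arc ε ≈ -0.821.
|ε| = 0.82 < 1.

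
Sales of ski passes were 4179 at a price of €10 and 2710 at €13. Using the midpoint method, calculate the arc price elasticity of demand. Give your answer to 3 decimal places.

ΔQ = 2710 − 4179 = -1469; ΔP = 13 − 10 = 3.
Midpoints: P̄ = 11.50, Q̄ = 3444.5.
ε = (ΔQ/ΔP)(P̄/Q̄) = (-1469/3)(11.50/3444.5).

-1.635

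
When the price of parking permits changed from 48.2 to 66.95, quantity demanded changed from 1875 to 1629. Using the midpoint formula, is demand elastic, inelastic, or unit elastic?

inelastic

Arc ε ≈ -0.431.
|ε| = 0.43 < 1.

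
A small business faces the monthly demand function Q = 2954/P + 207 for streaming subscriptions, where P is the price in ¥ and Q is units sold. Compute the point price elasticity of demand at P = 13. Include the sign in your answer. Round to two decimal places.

At P = 13, Q = 434.231.
dQ/dP = −2954/P² = -17.479.
ε = (dQ/dP)(P/Q) = (-17.479)(13/434.231).
|ε| < 1, so demand is inelastic at this price.

-0.52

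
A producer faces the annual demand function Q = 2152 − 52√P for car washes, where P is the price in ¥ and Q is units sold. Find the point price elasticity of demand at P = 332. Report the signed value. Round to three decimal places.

-0.393

At P = 332, Q = 1204.515.
dQ/dP = −52/(2√P) = -1.427.
ε = (dQ/dP)(P/Q) = (-1.427)(332/1204.515).
|ε| < 1, so demand is inelastic at this price.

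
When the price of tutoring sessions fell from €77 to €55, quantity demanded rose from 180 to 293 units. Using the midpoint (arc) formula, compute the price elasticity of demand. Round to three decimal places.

-1.433

ΔQ = 293 − 180 = 113; ΔP = 55 − 77 = -22.
Midpoints: P̄ = 66.00, Q̄ = 236.5.
ε = (ΔQ/ΔP)(P̄/Q̄) = (113/-22)(66.00/236.5).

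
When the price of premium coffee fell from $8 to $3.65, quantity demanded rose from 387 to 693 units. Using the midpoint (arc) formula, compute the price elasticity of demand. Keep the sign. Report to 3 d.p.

-0.759

ΔQ = 693 − 387 = 306; ΔP = 3.65 − 8 = -4.35.
Midpoints: P̄ = 5.83, Q̄ = 540.0.
ε = (ΔQ/ΔP)(P̄/Q̄) = (306/-4.35)(5.83/540.0).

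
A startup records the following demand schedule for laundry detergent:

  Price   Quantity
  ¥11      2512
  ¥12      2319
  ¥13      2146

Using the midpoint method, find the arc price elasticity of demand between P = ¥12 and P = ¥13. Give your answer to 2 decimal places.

At P = 12, Q = 2319; at P = 13, Q = 2146.
ΔQ = -173, ΔP = 1. Midpoints: P̄ = 12.50, Q̄ = 2232.5.
ε = (ΔQ/ΔP)(P̄/Q̄) = (-173/1)(12.50/2232.5).

-0.97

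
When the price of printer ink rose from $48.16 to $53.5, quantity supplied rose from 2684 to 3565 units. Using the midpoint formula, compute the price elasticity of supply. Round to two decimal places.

ΔQ = 3565 − 2684 = 881; ΔP = 53.5 − 48.16 = 5.34.
Midpoints: P̄ = 50.83, Q̄ = 3124.5.
ε_s = (ΔQ/ΔP)(P̄/Q̄) = (881/5.34)(50.83/3124.5).

2.68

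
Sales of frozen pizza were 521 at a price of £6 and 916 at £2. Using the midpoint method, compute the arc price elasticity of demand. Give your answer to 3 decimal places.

ΔQ = 916 − 521 = 395; ΔP = 2 − 6 = -4.
Midpoints: P̄ = 4.00, Q̄ = 718.5.
ε = (ΔQ/ΔP)(P̄/Q̄) = (395/-4)(4.00/718.5).

-0.550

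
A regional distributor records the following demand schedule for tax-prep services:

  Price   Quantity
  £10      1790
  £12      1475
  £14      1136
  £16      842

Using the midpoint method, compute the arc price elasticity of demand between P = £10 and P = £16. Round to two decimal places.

-1.56

At P = 10, Q = 1790; at P = 16, Q = 842.
ΔQ = -948, ΔP = 6. Midpoints: P̄ = 13.00, Q̄ = 1316.0.
ε = (ΔQ/ΔP)(P̄/Q̄) = (-948/6)(13.00/1316.0).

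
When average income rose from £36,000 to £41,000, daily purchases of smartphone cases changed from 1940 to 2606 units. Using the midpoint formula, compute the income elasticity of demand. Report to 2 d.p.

ΔQ = 666, ΔI = 5000. Midpoints: Ī = 38,500, Q̄ = 2273.0.
ε_I = (ΔQ/ΔI)(Ī/Q̄) = (666/5000)(38500/2273.0).

2.26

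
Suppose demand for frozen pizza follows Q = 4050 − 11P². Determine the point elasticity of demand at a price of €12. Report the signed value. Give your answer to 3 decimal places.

-1.285

At P = 12, Q = 2466.
dQ/dP = −22P = -264.
ε = (dQ/dP)(P/Q) = (-264)(12/2466).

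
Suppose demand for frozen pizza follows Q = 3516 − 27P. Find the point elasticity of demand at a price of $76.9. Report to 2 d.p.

-1.44

At P = 76.9, Q = 1439.700.
dQ/dP = −27.
ε = (dQ/dP)(P/Q) = (-27)(76.9/1439.700).
|ε| > 1, so demand is elastic at this price.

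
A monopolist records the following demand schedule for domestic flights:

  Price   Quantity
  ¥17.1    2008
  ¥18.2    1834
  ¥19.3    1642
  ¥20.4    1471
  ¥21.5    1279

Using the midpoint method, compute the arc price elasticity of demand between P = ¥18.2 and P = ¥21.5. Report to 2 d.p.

-2.14

At P = 18.2, Q = 1834; at P = 21.5, Q = 1279.
ΔQ = -555, ΔP = 3.3. Midpoints: P̄ = 19.85, Q̄ = 1556.5.
ε = (ΔQ/ΔP)(P̄/Q̄) = (-555/3.3)(19.85/1556.5).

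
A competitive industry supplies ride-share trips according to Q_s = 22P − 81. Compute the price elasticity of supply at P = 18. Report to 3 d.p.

At P = 18, Q_s = 315.
dQ_s/dP = 22.
ε_s = (dQ_s/dP)(P/Q_s) = (22)(18/315).

1.257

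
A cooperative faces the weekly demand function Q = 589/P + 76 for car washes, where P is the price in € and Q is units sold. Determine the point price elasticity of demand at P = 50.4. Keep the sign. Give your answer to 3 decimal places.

-0.133

At P = 50.4, Q = 87.687.
dQ/dP = −589/P² = -0.232.
ε = (dQ/dP)(P/Q) = (-0.232)(50.4/87.687).
|ε| < 1, so demand is inelastic at this price.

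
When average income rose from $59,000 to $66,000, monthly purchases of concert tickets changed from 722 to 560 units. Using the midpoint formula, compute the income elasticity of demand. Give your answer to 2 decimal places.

ΔQ = -162, ΔI = 7000. Midpoints: Ī = 62,500, Q̄ = 641.0.
ε_I = (ΔQ/ΔI)(Ī/Q̄) = (-162/7000)(62500/641.0).

-2.26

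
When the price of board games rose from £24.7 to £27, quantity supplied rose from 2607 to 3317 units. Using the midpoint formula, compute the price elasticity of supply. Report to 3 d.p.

ΔQ = 3317 − 2607 = 710; ΔP = 27 − 24.7 = 2.3.
Midpoints: P̄ = 25.85, Q̄ = 2962.0.
ε_s = (ΔQ/ΔP)(P̄/Q̄) = (710/2.3)(25.85/2962.0).

2.694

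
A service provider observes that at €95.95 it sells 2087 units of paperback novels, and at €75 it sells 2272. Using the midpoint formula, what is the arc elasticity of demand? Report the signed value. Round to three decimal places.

-0.346

ΔQ = 2272 − 2087 = 185; ΔP = 75 − 95.95 = -20.95.
Midpoints: P̄ = 85.47, Q̄ = 2179.5.
ε = (ΔQ/ΔP)(P̄/Q̄) = (185/-20.95)(85.47/2179.5).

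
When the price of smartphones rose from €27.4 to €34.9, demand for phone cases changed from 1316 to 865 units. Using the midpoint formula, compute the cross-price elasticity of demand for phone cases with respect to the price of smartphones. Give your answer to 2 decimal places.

-1.72

ΔQ_x = 865 − 1316 = -451; ΔP_y = 34.9 − 27.4 = 7.5.
Midpoints: P̄_y = 31.15, Q̄_x = 1090.5.
ε_xy = (ΔQ_x/ΔP_y)(P̄_y/Q̄_x) = (-451/7.5)(31.15/1090.5).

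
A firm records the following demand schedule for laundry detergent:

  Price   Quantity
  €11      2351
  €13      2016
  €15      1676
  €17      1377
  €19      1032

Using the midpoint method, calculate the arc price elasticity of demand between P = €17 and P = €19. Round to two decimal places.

-2.58

At P = 17, Q = 1377; at P = 19, Q = 1032.
ΔQ = -345, ΔP = 2. Midpoints: P̄ = 18.00, Q̄ = 1204.5.
ε = (ΔQ/ΔP)(P̄/Q̄) = (-345/2)(18.00/1204.5).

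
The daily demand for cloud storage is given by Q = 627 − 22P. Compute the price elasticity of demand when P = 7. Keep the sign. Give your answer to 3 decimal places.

-0.326

At P = 7, Q = 473.
dQ/dP = −22.
ε = (dQ/dP)(P/Q) = (-22)(7/473).
|ε| < 1, so demand is inelastic at this price.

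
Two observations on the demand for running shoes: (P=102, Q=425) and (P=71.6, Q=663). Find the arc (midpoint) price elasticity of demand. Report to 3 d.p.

-1.249

ΔQ = 663 − 425 = 238; ΔP = 71.6 − 102 = -30.4.
Midpoints: P̄ = 86.80, Q̄ = 544.0.
ε = (ΔQ/ΔP)(P̄/Q̄) = (238/-30.4)(86.80/544.0).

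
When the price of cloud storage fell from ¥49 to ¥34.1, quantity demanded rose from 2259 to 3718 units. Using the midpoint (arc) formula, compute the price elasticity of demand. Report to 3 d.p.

-1.361

ΔQ = 3718 − 2259 = 1459; ΔP = 34.1 − 49 = -14.9.
Midpoints: P̄ = 41.55, Q̄ = 2988.5.
ε = (ΔQ/ΔP)(P̄/Q̄) = (1459/-14.9)(41.55/2988.5).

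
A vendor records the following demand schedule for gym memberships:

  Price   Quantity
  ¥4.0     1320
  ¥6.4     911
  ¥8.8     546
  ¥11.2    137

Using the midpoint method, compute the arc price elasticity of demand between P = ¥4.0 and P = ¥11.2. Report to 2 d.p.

At P = 4.0, Q = 1320; at P = 11.2, Q = 137.
ΔQ = -1183, ΔP = 7.2. Midpoints: P̄ = 7.60, Q̄ = 728.5.
ε = (ΔQ/ΔP)(P̄/Q̄) = (-1183/7.2)(7.60/728.5).

-1.71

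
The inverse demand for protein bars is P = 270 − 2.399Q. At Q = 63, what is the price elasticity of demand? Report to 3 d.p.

At Q = 63, P = 270 − 2.399(63) = 118.86.
dP/dQ = −2.399, so dQ/dP = 1/(−2.399) = -0.417.
ε = (dQ/dP)(P/Q) = (-0.417)(118.86/63).

-0.786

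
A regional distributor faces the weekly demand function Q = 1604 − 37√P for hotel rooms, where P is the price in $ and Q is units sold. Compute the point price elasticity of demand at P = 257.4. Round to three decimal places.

-0.294

At P = 257.4, Q = 1010.383.
dQ/dP = −37/(2√P) = -1.153.
ε = (dQ/dP)(P/Q) = (-1.153)(257.4/1010.383).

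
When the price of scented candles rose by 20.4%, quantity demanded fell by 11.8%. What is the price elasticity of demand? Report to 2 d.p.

-0.58

ε = %ΔQ / %ΔP = (-11.8)/(20.4) = -0.578.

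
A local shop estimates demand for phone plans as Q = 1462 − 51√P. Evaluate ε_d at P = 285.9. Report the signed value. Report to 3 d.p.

At P = 285.9, Q = 599.663.
dQ/dP = −51/(2√P) = -1.508.
ε = (dQ/dP)(P/Q) = (-1.508)(285.9/599.663).

-0.719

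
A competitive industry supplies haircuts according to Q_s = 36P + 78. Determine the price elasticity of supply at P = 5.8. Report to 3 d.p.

At P = 5.8, Q_s = 286.80.
dQ_s/dP = 36.
ε_s = (dQ_s/dP)(P/Q_s) = (36)(5.8/286.80).

0.728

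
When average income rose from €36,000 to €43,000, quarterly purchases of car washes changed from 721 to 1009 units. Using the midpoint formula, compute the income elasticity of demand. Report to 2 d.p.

ΔQ = 288, ΔI = 7000. Midpoints: Ī = 39,500, Q̄ = 865.0.
ε_I = (ΔQ/ΔI)(Ī/Q̄) = (288/7000)(39500/865.0).

1.88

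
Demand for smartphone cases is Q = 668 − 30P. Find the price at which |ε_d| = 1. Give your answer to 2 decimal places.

For linear demand Q = a − bP, ε = −bP/(a − bP). |ε| = 1 when bP = a − bP, i.e. P = a/(2b).
P = 668/(2·30) = 668/60 = 11.1333.

11.13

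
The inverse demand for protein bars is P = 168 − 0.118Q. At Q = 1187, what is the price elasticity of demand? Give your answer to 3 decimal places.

At Q = 1187, P = 168 − 0.118(1187) = 27.93.
dP/dQ = −0.118, so dQ/dP = 1/(−0.118) = -8.475.
ε = (dQ/dP)(P/Q) = (-8.475)(27.93/1187).

-0.199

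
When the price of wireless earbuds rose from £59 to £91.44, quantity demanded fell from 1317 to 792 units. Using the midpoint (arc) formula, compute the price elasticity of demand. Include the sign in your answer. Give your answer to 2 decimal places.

ΔQ = 792 − 1317 = -525; ΔP = 91.44 − 59 = 32.44.
Midpoints: P̄ = 75.22, Q̄ = 1054.5.
ε = (ΔQ/ΔP)(P̄/Q̄) = (-525/32.44)(75.22/1054.5).

-1.15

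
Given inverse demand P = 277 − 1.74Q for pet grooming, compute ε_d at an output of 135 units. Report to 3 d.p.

-0.179

At Q = 135, P = 277 − 1.74(135) = 42.10.
dP/dQ = −1.74, so dQ/dP = 1/(−1.74) = -0.575.
ε = (dQ/dP)(P/Q) = (-0.575)(42.10/135).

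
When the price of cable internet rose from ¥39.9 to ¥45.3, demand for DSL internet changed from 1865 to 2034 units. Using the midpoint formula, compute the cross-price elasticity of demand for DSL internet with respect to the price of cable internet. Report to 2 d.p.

ΔQ_x = 2034 − 1865 = 169; ΔP_y = 45.3 − 39.9 = 5.4.
Midpoints: P̄_y = 42.60, Q̄_x = 1949.5.
ε_xy = (ΔQ_x/ΔP_y)(P̄_y/Q̄_x) = (169/5.4)(42.60/1949.5).
ε_xy > 0, so the goods are substitutes.

0.68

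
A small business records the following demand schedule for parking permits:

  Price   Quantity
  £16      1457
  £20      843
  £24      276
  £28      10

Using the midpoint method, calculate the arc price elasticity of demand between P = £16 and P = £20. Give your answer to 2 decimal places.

-2.40

At P = 16, Q = 1457; at P = 20, Q = 843.
ΔQ = -614, ΔP = 4. Midpoints: P̄ = 18.00, Q̄ = 1150.0.
ε = (ΔQ/ΔP)(P̄/Q̄) = (-614/4)(18.00/1150.0).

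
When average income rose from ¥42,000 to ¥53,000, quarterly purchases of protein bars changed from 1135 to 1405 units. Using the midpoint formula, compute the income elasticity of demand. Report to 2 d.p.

0.92

ΔQ = 270, ΔI = 11000. Midpoints: Ī = 47,500, Q̄ = 1270.0.
ε_I = (ΔQ/ΔI)(Ī/Q̄) = (270/11000)(47500/1270.0).
ε_I > 0, so the good is normal.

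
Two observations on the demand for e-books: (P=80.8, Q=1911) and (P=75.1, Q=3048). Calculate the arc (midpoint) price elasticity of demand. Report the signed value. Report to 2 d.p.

-6.27

ΔQ = 3048 − 1911 = 1137; ΔP = 75.1 − 80.8 = -5.7.
Midpoints: P̄ = 77.95, Q̄ = 2479.5.
ε = (ΔQ/ΔP)(P̄/Q̄) = (1137/-5.7)(77.95/2479.5).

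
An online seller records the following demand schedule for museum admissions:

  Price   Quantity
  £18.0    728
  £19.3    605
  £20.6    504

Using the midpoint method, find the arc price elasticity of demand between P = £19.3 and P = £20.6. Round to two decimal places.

At P = 19.3, Q = 605; at P = 20.6, Q = 504.
ΔQ = -101, ΔP = 1.3. Midpoints: P̄ = 19.95, Q̄ = 554.5.
ε = (ΔQ/ΔP)(P̄/Q̄) = (-101/1.3)(19.95/554.5).

-2.80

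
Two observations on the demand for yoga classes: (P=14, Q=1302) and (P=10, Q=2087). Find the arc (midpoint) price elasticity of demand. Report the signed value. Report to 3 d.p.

ΔQ = 2087 − 1302 = 785; ΔP = 10 − 14 = -4.
Midpoints: P̄ = 12.00, Q̄ = 1694.5.
ε = (ΔQ/ΔP)(P̄/Q̄) = (785/-4)(12.00/1694.5).

-1.390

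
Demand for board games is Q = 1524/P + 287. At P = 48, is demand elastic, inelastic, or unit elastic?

Q = 318.750, dQ/dP = -0.661.
ε = (dQ/dP)(P/Q) ≈ -0.100.
|ε| = 0.10 < 1.

inelastic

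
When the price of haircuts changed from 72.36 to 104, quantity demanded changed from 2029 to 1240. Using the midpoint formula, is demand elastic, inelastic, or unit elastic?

elastic

Arc ε ≈ -1.345.
|ε| = 1.35 > 1.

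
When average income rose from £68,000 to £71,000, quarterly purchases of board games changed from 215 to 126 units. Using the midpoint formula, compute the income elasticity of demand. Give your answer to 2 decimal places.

-12.09

ΔQ = -89, ΔI = 3000. Midpoints: Ī = 69,500, Q̄ = 170.5.
ε_I = (ΔQ/ΔI)(Ī/Q̄) = (-89/3000)(69500/170.5).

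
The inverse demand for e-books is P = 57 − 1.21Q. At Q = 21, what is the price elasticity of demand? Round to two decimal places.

At Q = 21, P = 57 − 1.21(21) = 31.59.
dP/dQ = −1.21, so dQ/dP = 1/(−1.21) = -0.826.
ε = (dQ/dP)(P/Q) = (-0.826)(31.59/21).

-1.24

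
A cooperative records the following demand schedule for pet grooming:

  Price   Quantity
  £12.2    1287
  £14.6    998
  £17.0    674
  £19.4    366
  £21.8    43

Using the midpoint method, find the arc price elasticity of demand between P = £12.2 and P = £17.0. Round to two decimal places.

At P = 12.2, Q = 1287; at P = 17.0, Q = 674.
ΔQ = -613, ΔP = 4.8. Midpoints: P̄ = 14.60, Q̄ = 980.5.
ε = (ΔQ/ΔP)(P̄/Q̄) = (-613/4.8)(14.60/980.5).

-1.90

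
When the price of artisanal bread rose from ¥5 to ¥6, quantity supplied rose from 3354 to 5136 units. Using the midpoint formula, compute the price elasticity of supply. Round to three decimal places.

ΔQ = 5136 − 3354 = 1782; ΔP = 6 − 5 = 1.
Midpoints: P̄ = 5.50, Q̄ = 4245.0.
ε_s = (ΔQ/ΔP)(P̄/Q̄) = (1782/1)(5.50/4245.0).

2.309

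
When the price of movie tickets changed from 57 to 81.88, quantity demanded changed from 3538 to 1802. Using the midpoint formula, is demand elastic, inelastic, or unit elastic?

Arc ε ≈ -1.815.
|ε| = 1.81 > 1.

elastic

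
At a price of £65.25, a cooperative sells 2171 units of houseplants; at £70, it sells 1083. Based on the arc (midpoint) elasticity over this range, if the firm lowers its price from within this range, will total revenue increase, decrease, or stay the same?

Arc ε = (-1088/4.75)(67.62/1627.0) ≈ -9.520.
|ε| = 9.52 > 1, so demand is elastic. A price cut therefore raises total revenue.

increase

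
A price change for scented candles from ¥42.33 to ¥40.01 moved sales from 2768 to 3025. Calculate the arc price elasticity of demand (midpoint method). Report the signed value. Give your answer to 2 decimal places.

ΔQ = 3025 − 2768 = 257; ΔP = 40.01 − 42.33 = -2.32.
Midpoints: P̄ = 41.17, Q̄ = 2896.5.
ε = (ΔQ/ΔP)(P̄/Q̄) = (257/-2.32)(41.17/2896.5).

-1.57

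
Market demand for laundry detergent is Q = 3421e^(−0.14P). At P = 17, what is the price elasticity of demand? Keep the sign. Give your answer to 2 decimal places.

-2.38

At P = 17, Q = 316.616.
dQ/dP = −0.14·3421e^(−0.14P) = −0.14Q = -44.326.
ε = (dQ/dP)(P/Q) = (-44.326)(17/316.616).
|ε| > 1, so demand is elastic at this price.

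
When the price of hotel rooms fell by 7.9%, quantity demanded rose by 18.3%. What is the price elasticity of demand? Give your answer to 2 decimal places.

-2.32

ε = %ΔQ / %ΔP = (18.3)/(-7.9) = -2.316.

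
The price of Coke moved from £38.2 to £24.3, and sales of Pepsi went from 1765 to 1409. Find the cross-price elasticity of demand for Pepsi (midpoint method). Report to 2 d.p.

ΔQ_x = 1409 − 1765 = -356; ΔP_y = 24.3 − 38.2 = -13.9.
Midpoints: P̄_y = 31.25, Q̄_x = 1587.0.
ε_xy = (ΔQ_x/ΔP_y)(P̄_y/Q̄_x) = (-356/-13.9)(31.25/1587.0).

0.50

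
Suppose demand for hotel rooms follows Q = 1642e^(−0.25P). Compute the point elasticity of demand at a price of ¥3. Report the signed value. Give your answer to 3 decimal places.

At P = 3, Q = 775.626.
dQ/dP = −0.25·1642e^(−0.25P) = −0.25Q = -193.906.
ε = (dQ/dP)(P/Q) = (-193.906)(3/775.626).

-0.750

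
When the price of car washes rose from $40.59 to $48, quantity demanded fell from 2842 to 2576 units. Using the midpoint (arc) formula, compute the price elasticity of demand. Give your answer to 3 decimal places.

-0.587

ΔQ = 2576 − 2842 = -266; ΔP = 48 − 40.59 = 7.41.
Midpoints: P̄ = 44.30, Q̄ = 2709.0.
ε = (ΔQ/ΔP)(P̄/Q̄) = (-266/7.41)(44.30/2709.0).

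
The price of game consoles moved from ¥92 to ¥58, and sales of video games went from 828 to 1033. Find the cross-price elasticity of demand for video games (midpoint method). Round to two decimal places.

-0.49

ΔQ_x = 1033 − 828 = 205; ΔP_y = 58 − 92 = -34.
Midpoints: P̄_y = 75.00, Q̄_x = 930.5.
ε_xy = (ΔQ_x/ΔP_y)(P̄_y/Q̄_x) = (205/-34)(75.00/930.5).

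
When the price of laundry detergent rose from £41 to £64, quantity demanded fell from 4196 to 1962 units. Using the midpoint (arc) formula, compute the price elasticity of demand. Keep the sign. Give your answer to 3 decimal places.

ΔQ = 1962 − 4196 = -2234; ΔP = 64 − 41 = 23.
Midpoints: P̄ = 52.50, Q̄ = 3079.0.
ε = (ΔQ/ΔP)(P̄/Q̄) = (-2234/23)(52.50/3079.0).

-1.656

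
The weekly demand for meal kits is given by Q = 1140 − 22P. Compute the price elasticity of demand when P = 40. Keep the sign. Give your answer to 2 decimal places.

At P = 40, Q = 260.
dQ/dP = −22.
ε = (dQ/dP)(P/Q) = (-22)(40/260).
|ε| > 1, so demand is elastic at this price.

-3.38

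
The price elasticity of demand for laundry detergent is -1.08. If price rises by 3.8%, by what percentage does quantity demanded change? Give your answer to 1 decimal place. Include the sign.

-4.1%

%ΔQ ≈ ε × %ΔP = (-1.08)(3.8%) = -4.10%.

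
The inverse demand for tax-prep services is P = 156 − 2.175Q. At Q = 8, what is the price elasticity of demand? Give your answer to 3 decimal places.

At Q = 8, P = 156 − 2.175(8) = 138.60.
dP/dQ = −2.175, so dQ/dP = 1/(−2.175) = -0.460.
ε = (dQ/dP)(P/Q) = (-0.460)(138.60/8).

-7.966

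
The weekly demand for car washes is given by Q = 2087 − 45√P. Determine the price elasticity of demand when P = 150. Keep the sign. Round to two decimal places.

At P = 150, Q = 1535.865.
dQ/dP = −45/(2√P) = -1.837.
ε = (dQ/dP)(P/Q) = (-1.837)(150/1535.865).

-0.18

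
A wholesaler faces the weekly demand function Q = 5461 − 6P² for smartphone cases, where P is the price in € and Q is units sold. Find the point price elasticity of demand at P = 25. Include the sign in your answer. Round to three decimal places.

-4.383

At P = 25, Q = 1711.
dQ/dP = −12P = -300.
ε = (dQ/dP)(P/Q) = (-300)(25/1711).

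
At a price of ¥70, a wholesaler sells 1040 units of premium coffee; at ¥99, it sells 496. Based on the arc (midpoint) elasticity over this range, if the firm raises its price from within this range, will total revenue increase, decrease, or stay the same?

decrease

Arc ε = (-544/29)(84.50/768.0) ≈ -2.064.
|ε| = 2.06 > 1, so demand is elastic. A price rise therefore reduces total revenue.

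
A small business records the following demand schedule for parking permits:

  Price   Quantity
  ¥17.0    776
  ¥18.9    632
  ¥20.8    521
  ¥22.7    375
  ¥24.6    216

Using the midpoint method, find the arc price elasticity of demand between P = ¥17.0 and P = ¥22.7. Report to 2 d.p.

-2.43

At P = 17.0, Q = 776; at P = 22.7, Q = 375.
ΔQ = -401, ΔP = 5.7. Midpoints: P̄ = 19.85, Q̄ = 575.5.
ε = (ΔQ/ΔP)(P̄/Q̄) = (-401/5.7)(19.85/575.5).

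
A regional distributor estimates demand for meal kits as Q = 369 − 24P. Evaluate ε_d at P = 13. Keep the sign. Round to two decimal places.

At P = 13, Q = 57.
dQ/dP = −24.
ε = (dQ/dP)(P/Q) = (-24)(13/57).

-5.47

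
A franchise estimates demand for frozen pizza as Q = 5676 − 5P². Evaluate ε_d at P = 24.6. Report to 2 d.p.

At P = 24.6, Q = 2650.200.
dQ/dP = −10P = -246.
ε = (dQ/dP)(P/Q) = (-246)(24.6/2650.200).
|ε| > 1, so demand is elastic at this price.

-2.28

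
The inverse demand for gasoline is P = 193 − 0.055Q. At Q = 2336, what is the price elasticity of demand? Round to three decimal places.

-0.502

At Q = 2336, P = 193 − 0.055(2336) = 64.52.
dP/dQ = −0.055, so dQ/dP = 1/(−0.055) = -18.182.
ε = (dQ/dP)(P/Q) = (-18.182)(64.52/2336).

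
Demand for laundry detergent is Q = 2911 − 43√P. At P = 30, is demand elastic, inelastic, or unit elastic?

inelastic

Q = 2675.479, dQ/dP = -3.925.
ε = (dQ/dP)(P/Q) ≈ -0.044.
|ε| = 0.04 < 1.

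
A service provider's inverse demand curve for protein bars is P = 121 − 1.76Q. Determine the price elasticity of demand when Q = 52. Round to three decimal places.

-0.322

At Q = 52, P = 121 − 1.76(52) = 29.48.
dP/dQ = −1.76, so dQ/dP = 1/(−1.76) = -0.568.
ε = (dQ/dP)(P/Q) = (-0.568)(29.48/52).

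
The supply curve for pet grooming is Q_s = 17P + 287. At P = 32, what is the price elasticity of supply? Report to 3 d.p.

0.655

At P = 32, Q_s = 831.
dQ_s/dP = 17.
ε_s = (dQ_s/dP)(P/Q_s) = (17)(32/831).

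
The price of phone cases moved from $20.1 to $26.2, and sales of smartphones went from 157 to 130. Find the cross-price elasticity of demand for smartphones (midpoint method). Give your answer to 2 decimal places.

ΔQ_x = 130 − 157 = -27; ΔP_y = 26.2 − 20.1 = 6.1.
Midpoints: P̄_y = 23.15, Q̄_x = 143.5.
ε_xy = (ΔQ_x/ΔP_y)(P̄_y/Q̄_x) = (-27/6.1)(23.15/143.5).
ε_xy < 0, so the goods are complements.

-0.71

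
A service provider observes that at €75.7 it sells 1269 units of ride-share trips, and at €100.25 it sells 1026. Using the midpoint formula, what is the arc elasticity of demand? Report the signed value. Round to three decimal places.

-0.759

ΔQ = 1026 − 1269 = -243; ΔP = 100.25 − 75.7 = 24.55.
Midpoints: P̄ = 87.97, Q̄ = 1147.5.
ε = (ΔQ/ΔP)(P̄/Q̄) = (-243/24.55)(87.97/1147.5).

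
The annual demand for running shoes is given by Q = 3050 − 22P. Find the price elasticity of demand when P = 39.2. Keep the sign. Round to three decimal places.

-0.394

At P = 39.2, Q = 2187.600.
dQ/dP = −22.
ε = (dQ/dP)(P/Q) = (-22)(39.2/2187.600).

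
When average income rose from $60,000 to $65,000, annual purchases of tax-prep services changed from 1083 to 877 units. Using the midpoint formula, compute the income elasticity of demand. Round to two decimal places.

-2.63

ΔQ = -206, ΔI = 5000. Midpoints: Ī = 62,500, Q̄ = 980.0.
ε_I = (ΔQ/ΔI)(Ī/Q̄) = (-206/5000)(62500/980.0).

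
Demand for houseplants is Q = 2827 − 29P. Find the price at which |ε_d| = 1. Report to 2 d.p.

48.74

For linear demand Q = a − bP, ε = −bP/(a − bP). |ε| = 1 when bP = a − bP, i.e. P = a/(2b).
P = 2827/(2·29) = 2827/58 = 48.7414.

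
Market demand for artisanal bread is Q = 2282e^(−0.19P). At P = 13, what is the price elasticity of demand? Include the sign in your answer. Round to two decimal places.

At P = 13, Q = 193.023.
dQ/dP = −0.19·2282e^(−0.19P) = −0.19Q = -36.674.
ε = (dQ/dP)(P/Q) = (-36.674)(13/193.023).
|ε| > 1, so demand is elastic at this price.

-2.47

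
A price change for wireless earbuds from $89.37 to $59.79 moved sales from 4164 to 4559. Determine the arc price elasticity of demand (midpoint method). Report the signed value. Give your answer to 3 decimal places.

ΔQ = 4559 − 4164 = 395; ΔP = 59.79 − 89.37 = -29.58.
Midpoints: P̄ = 74.58, Q̄ = 4361.5.
ε = (ΔQ/ΔP)(P̄/Q̄) = (395/-29.58)(74.58/4361.5).

-0.228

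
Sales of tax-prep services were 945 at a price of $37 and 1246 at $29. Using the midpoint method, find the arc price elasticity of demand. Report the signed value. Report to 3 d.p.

ΔQ = 1246 − 945 = 301; ΔP = 29 − 37 = -8.
Midpoints: P̄ = 33.00, Q̄ = 1095.5.
ε = (ΔQ/ΔP)(P̄/Q̄) = (301/-8)(33.00/1095.5).

-1.133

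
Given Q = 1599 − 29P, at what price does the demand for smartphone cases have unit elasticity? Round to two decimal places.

For linear demand Q = a − bP, ε = −bP/(a − bP). |ε| = 1 when bP = a − bP, i.e. P = a/(2b).
P = 1599/(2·29) = 1599/58 = 27.5690.

27.57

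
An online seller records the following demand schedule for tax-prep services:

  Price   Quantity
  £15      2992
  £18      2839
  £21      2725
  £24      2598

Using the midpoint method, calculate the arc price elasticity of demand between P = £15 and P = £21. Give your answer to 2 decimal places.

At P = 15, Q = 2992; at P = 21, Q = 2725.
ΔQ = -267, ΔP = 6. Midpoints: P̄ = 18.00, Q̄ = 2858.5.
ε = (ΔQ/ΔP)(P̄/Q̄) = (-267/6)(18.00/2858.5).

-0.28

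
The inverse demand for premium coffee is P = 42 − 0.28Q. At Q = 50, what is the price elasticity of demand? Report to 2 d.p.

-2.00

At Q = 50, P = 42 − 0.28(50) = 28.00.
dP/dQ = −0.28, so dQ/dP = 1/(−0.28) = -3.571.
ε = (dQ/dP)(P/Q) = (-3.571)(28.00/50).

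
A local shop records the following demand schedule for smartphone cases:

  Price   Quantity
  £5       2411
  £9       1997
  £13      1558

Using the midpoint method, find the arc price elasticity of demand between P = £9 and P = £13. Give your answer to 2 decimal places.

-0.68

At P = 9, Q = 1997; at P = 13, Q = 1558.
ΔQ = -439, ΔP = 4. Midpoints: P̄ = 11.00, Q̄ = 1777.5.
ε = (ΔQ/ΔP)(P̄/Q̄) = (-439/4)(11.00/1777.5).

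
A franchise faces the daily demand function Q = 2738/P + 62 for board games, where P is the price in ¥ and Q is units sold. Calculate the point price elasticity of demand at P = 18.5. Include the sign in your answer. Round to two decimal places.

-0.70

At P = 18.5, Q = 210.
dQ/dP = −2738/P² = -8.
ε = (dQ/dP)(P/Q) = (-8)(18.5/210).
|ε| < 1, so demand is inelastic at this price.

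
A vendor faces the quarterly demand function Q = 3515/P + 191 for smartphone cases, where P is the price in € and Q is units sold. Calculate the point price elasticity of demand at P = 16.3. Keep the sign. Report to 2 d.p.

At P = 16.3, Q = 406.644.
dQ/dP = −3515/P² = -13.230.
ε = (dQ/dP)(P/Q) = (-13.230)(16.3/406.644).
|ε| < 1, so demand is inelastic at this price.

-0.53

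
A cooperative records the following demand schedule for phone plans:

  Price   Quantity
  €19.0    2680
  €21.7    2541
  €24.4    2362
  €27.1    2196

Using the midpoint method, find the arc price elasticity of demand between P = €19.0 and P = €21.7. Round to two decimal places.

-0.40

At P = 19.0, Q = 2680; at P = 21.7, Q = 2541.
ΔQ = -139, ΔP = 2.7. Midpoints: P̄ = 20.35, Q̄ = 2610.5.
ε = (ΔQ/ΔP)(P̄/Q̄) = (-139/2.7)(20.35/2610.5).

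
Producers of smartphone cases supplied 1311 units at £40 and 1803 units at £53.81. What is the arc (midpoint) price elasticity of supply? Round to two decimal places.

1.07

ΔQ = 1803 − 1311 = 492; ΔP = 53.81 − 40 = 13.81.
Midpoints: P̄ = 46.91, Q̄ = 1557.0.
ε_s = (ΔQ/ΔP)(P̄/Q̄) = (492/13.81)(46.91/1557.0).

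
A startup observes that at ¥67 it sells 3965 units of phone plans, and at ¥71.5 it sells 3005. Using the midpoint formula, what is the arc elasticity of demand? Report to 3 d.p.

ΔQ = 3005 − 3965 = -960; ΔP = 71.5 − 67 = 4.5.
Midpoints: P̄ = 69.25, Q̄ = 3485.0.
ε = (ΔQ/ΔP)(P̄/Q̄) = (-960/4.5)(69.25/3485.0).

-4.239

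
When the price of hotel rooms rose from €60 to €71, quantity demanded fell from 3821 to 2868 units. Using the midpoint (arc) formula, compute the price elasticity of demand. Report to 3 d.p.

ΔQ = 2868 − 3821 = -953; ΔP = 71 − 60 = 11.
Midpoints: P̄ = 65.50, Q̄ = 3344.5.
ε = (ΔQ/ΔP)(P̄/Q̄) = (-953/11)(65.50/3344.5).

-1.697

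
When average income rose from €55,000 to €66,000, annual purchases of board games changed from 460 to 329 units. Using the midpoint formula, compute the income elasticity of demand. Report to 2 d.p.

ΔQ = -131, ΔI = 11000. Midpoints: Ī = 60,500, Q̄ = 394.5.
ε_I = (ΔQ/ΔI)(Ī/Q̄) = (-131/11000)(60500/394.5).

-1.83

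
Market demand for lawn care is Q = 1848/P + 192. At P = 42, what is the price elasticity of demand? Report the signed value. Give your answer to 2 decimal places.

At P = 42, Q = 236.
dQ/dP = −1848/P² = -1.048.
ε = (dQ/dP)(P/Q) = (-1.048)(42/236).

-0.19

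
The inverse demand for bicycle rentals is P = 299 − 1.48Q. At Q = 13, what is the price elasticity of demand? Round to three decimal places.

-14.541

At Q = 13, P = 299 − 1.48(13) = 279.76.
dP/dQ = −1.48, so dQ/dP = 1/(−1.48) = -0.676.
ε = (dQ/dP)(P/Q) = (-0.676)(279.76/13).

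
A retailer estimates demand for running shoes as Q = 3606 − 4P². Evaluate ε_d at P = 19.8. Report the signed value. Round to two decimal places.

At P = 19.8, Q = 2037.840.
dQ/dP = −8P = -158.400.
ε = (dQ/dP)(P/Q) = (-158.400)(19.8/2037.840).

-1.54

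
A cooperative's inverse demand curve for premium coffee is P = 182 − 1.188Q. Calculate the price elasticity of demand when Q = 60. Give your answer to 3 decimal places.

At Q = 60, P = 182 − 1.188(60) = 110.72.
dP/dQ = −1.188, so dQ/dP = 1/(−1.188) = -0.842.
ε = (dQ/dP)(P/Q) = (-0.842)(110.72/60).

-1.553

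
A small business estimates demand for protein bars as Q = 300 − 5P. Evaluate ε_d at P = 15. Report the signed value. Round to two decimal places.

-0.33

At P = 15, Q = 225.
dQ/dP = −5.
ε = (dQ/dP)(P/Q) = (-5)(15/225).
|ε| < 1, so demand is inelastic at this price.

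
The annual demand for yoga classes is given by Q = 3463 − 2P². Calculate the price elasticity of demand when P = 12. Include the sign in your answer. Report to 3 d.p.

At P = 12, Q = 3175.
dQ/dP = −4P = -48.
ε = (dQ/dP)(P/Q) = (-48)(12/3175).
|ε| < 1, so demand is inelastic at this price.

-0.181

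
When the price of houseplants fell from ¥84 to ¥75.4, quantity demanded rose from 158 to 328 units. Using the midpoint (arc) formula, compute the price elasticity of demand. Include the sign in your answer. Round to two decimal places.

ΔQ = 328 − 158 = 170; ΔP = 75.4 − 84 = -8.6.
Midpoints: P̄ = 79.70, Q̄ = 243.0.
ε = (ΔQ/ΔP)(P̄/Q̄) = (170/-8.6)(79.70/243.0).

-6.48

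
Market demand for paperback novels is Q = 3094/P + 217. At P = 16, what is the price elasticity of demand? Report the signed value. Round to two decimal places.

-0.47

At P = 16, Q = 410.375.
dQ/dP = −3094/P² = -12.086.
ε = (dQ/dP)(P/Q) = (-12.086)(16/410.375).
|ε| < 1, so demand is inelastic at this price.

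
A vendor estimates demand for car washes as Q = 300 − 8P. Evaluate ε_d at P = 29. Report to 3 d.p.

At P = 29, Q = 68.
dQ/dP = −8.
ε = (dQ/dP)(P/Q) = (-8)(29/68).

-3.412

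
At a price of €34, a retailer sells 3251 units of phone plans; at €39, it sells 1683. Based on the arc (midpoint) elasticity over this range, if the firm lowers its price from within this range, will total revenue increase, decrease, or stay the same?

Arc ε = (-1568/5)(36.50/2467.0) ≈ -4.640.
|ε| = 4.64 > 1, so demand is elastic. A price cut therefore raises total revenue.

increase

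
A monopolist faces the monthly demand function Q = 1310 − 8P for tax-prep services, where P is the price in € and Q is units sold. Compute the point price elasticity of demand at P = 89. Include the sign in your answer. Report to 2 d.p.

At P = 89, Q = 598.
dQ/dP = −8.
ε = (dQ/dP)(P/Q) = (-8)(89/598).
|ε| > 1, so demand is elastic at this price.

-1.19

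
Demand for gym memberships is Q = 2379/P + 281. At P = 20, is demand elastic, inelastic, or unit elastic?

inelastic

Q = 399.950, dQ/dP = -5.947.
ε = (dQ/dP)(P/Q) ≈ -0.297.
|ε| = 0.30 < 1.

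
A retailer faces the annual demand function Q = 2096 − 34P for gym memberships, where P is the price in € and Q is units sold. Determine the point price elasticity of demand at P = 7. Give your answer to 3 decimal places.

At P = 7, Q = 1858.
dQ/dP = −34.
ε = (dQ/dP)(P/Q) = (-34)(7/1858).

-0.128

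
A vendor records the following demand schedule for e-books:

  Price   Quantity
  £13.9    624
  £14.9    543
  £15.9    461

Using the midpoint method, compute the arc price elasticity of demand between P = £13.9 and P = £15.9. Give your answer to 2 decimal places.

At P = 13.9, Q = 624; at P = 15.9, Q = 461.
ΔQ = -163, ΔP = 2.0. Midpoints: P̄ = 14.90, Q̄ = 542.5.
ε = (ΔQ/ΔP)(P̄/Q̄) = (-163/2.0)(14.90/542.5).

-2.24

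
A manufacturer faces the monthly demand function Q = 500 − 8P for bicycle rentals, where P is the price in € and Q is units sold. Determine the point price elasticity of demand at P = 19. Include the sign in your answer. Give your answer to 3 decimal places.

-0.437

At P = 19, Q = 348.
dQ/dP = −8.
ε = (dQ/dP)(P/Q) = (-8)(19/348).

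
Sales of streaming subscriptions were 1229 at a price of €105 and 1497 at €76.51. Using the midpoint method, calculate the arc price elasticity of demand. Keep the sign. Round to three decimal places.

ΔQ = 1497 − 1229 = 268; ΔP = 76.51 − 105 = -28.49.
Midpoints: P̄ = 90.75, Q̄ = 1363.0.
ε = (ΔQ/ΔP)(P̄/Q̄) = (268/-28.49)(90.75/1363.0).

-0.626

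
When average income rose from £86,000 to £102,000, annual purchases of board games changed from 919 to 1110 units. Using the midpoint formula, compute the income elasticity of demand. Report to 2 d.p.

1.11

ΔQ = 191, ΔI = 16000. Midpoints: Ī = 94,000, Q̄ = 1014.5.
ε_I = (ΔQ/ΔI)(Ī/Q̄) = (191/16000)(94000/1014.5).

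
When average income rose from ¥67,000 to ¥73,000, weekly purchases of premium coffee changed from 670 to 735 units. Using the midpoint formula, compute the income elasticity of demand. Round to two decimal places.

1.08

ΔQ = 65, ΔI = 6000. Midpoints: Ī = 70,000, Q̄ = 702.5.
ε_I = (ΔQ/ΔI)(Ī/Q̄) = (65/6000)(70000/702.5).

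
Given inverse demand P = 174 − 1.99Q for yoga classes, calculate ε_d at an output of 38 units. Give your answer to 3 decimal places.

-1.301

At Q = 38, P = 174 − 1.99(38) = 98.38.
dP/dQ = −1.99, so dQ/dP = 1/(−1.99) = -0.503.
ε = (dQ/dP)(P/Q) = (-0.503)(98.38/38).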